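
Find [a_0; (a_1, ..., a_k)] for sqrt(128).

[11; (3, 5, 3, 22)]

Write x_i = (sqrt(128) + m_i)/d_i with (m_0, d_0) = (0, 1). a_0 = floor(sqrt(128)) = 11, since 11^2 = 121 <= 128 < 144 = 12^2.
Iterate m_{i+1} = d_i*a_i - m_i, d_{i+1} = (128 - m_{i+1}^2)/d_i, a_{i+1} = floor((a_0 + m_{i+1})/d_{i+1}):
  m_1 = 1*11 - 0 = 11, d_1 = (128 - 11^2)/1 = 7/1 = 7, a_1 = floor((11 + 11)/7) = 3.
  m_2 = 7*3 - 11 = 10, d_2 = (128 - 10^2)/7 = 28/7 = 4, a_2 = floor((11 + 10)/4) = 5.
  m_3 = 4*5 - 10 = 10, d_3 = (128 - 10^2)/4 = 28/4 = 7, a_3 = floor((11 + 10)/7) = 3.
  m_4 = 7*3 - 10 = 11, d_4 = (128 - 11^2)/7 = 7/7 = 1, a_4 = floor((11 + 11)/1) = 22.
  m_5 = 1*22 - 11 = 11, d_5 = (128 - 11^2)/1 = 7/1 = 7: (m_5, d_5) = (m_1, d_1) = (11, 7), so from here the quotients repeat a_1, ..., a_4; the period length is 4.
Hence the expansion of sqrt(128) is a_0 = 11 followed by the repeating block 3, 5, 3, 22 (period 4).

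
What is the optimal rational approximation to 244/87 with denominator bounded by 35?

Expand x = 244/87 as a continued fraction with the Euclidean algorithm:
  244 = 2*87 + 70, so a_0 = 2.
  87 = 1*70 + 17, so a_1 = 1.
  70 = 4*17 + 2, so a_2 = 4.
  17 = 8*2 + 1, so a_3 = 8.
  2 = 2*1 + 0, so a_4 = 2.
so x = [2; 1, 4, 8, 2].
Convergents (p_i = a_i*p_{i-1} + p_{i-2}, q_i = a_i*q_{i-1} + q_{i-2} with p_{-2}=0, p_{-1}=1, q_{-2}=1, q_{-1}=0), until the denominator exceeds 35:
  i=0: a_0=2, p_0 = 2*1 + 0 = 2, q_0 = 2*0 + 1 = 1.
  i=1: a_1=1, p_1 = 1*2 + 1 = 3, q_1 = 1*1 + 0 = 1.
  i=2: a_2=4, p_2 = 4*3 + 2 = 14, q_2 = 4*1 + 1 = 5.
  i=3: a_3=8, p_3 = 8*14 + 3 = 115, q_3 = 8*5 + 1 = 41.
q_3 = 41 > 35, so the last convergent with denominator <= 35 is p_2/q_2 = 14/5.
The closest fraction with denominator <= 35 is either p_2/q_2 or the intermediate fraction (k*p_2 + p_1)/(k*q_2 + q_1) with the largest k >= 1 whose denominator stays <= 35; these approach x as k grows, and every other convergent or intermediate fraction in range is farther away.
Largest k: floor((35 - q_1)/q_2) = floor((35 - 1)/5) = 6.
That gives (6*14 + 3)/(6*5 + 1) = 87/31.
Compare the errors: |x - 14/5| = |244*5 - 14*87|/(87*5) = 2/435, and |x - 87/31| = |244*31 - 87*87|/(87*31) = 5/2697.
Cross-multiplying, 5*435 = 2175 < 5394 = 2*2697, so 5/2697 is smaller: the intermediate fraction 87/31 is closer to x than 14/5.

87/31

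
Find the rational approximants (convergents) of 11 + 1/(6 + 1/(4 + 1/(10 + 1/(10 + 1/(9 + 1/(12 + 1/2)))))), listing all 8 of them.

Using the convergent recurrence p_i = a_i*p_{i-1} + p_{i-2}, q_i = a_i*q_{i-1} + q_{i-2} with p_{-2}=0, p_{-1}=1, q_{-2}=1, q_{-1}=0:
  i=0: a_0=11, p_0 = 11*1 + 0 = 11, q_0 = 11*0 + 1 = 1.
  i=1: a_1=6, p_1 = 6*11 + 1 = 67, q_1 = 6*1 + 0 = 6.
  i=2: a_2=4, p_2 = 4*67 + 11 = 279, q_2 = 4*6 + 1 = 25.
  i=3: a_3=10, p_3 = 10*279 + 67 = 2857, q_3 = 10*25 + 6 = 256.
  i=4: a_4=10, p_4 = 10*2857 + 279 = 28849, q_4 = 10*256 + 25 = 2585.
  i=5: a_5=9, p_5 = 9*28849 + 2857 = 262498, q_5 = 9*2585 + 256 = 23521.
  i=6: a_6=12, p_6 = 12*262498 + 28849 = 3178825, q_6 = 12*23521 + 2585 = 284837.
  i=7: a_7=2, p_7 = 2*3178825 + 262498 = 6620148, q_7 = 2*284837 + 23521 = 593195.

11/1, 67/6, 279/25, 2857/256, 28849/2585, 262498/23521, 3178825/284837, 6620148/593195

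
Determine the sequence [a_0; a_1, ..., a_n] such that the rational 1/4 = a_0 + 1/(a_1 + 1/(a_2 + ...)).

[0; 4]

Run the Euclidean algorithm on 1 and 4; the successive quotients are the partial quotients a_0, a_1, ... (each step inverts the fractional part left over by the previous one):
  1 = 0*4 + 1, so a_0 = 0.
  4 = 4*1 + 0, so a_1 = 4.
The remainder reaches 0 after 2 divisions, so the expansion has 2 partial quotients, read off in order.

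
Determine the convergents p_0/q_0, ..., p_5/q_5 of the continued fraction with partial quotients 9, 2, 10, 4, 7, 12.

Using the convergent recurrence p_i = a_i*p_{i-1} + p_{i-2}, q_i = a_i*q_{i-1} + q_{i-2} with p_{-2}=0, p_{-1}=1, q_{-2}=1, q_{-1}=0:
  i=0: a_0=9, p_0 = 9*1 + 0 = 9, q_0 = 9*0 + 1 = 1.
  i=1: a_1=2, p_1 = 2*9 + 1 = 19, q_1 = 2*1 + 0 = 2.
  i=2: a_2=10, p_2 = 10*19 + 9 = 199, q_2 = 10*2 + 1 = 21.
  i=3: a_3=4, p_3 = 4*199 + 19 = 815, q_3 = 4*21 + 2 = 86.
  i=4: a_4=7, p_4 = 7*815 + 199 = 5904, q_4 = 7*86 + 21 = 623.
  i=5: a_5=12, p_5 = 12*5904 + 815 = 71663, q_5 = 12*623 + 86 = 7562.

9/1, 19/2, 199/21, 815/86, 5904/623, 71663/7562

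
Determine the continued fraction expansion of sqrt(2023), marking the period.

Write x_i = (sqrt(2023) + m_i)/d_i with (m_0, d_0) = (0, 1). a_0 = floor(sqrt(2023)) = 44, since 44^2 = 1936 <= 2023 < 2025 = 45^2.
Iterate m_{i+1} = d_i*a_i - m_i, d_{i+1} = (2023 - m_{i+1}^2)/d_i, a_{i+1} = floor((a_0 + m_{i+1})/d_{i+1}):
  m_1 = 1*44 - 0 = 44, d_1 = (2023 - 44^2)/1 = 87/1 = 87, a_1 = floor((44 + 44)/87) = 1.
  m_2 = 87*1 - 44 = 43, d_2 = (2023 - 43^2)/87 = 174/87 = 2, a_2 = floor((44 + 43)/2) = 43.
  m_3 = 2*43 - 43 = 43, d_3 = (2023 - 43^2)/2 = 174/2 = 87, a_3 = floor((44 + 43)/87) = 1.
  m_4 = 87*1 - 43 = 44, d_4 = (2023 - 44^2)/87 = 87/87 = 1, a_4 = floor((44 + 44)/1) = 88.
  m_5 = 1*88 - 44 = 44, d_5 = (2023 - 44^2)/1 = 87/1 = 87: (m_5, d_5) = (m_1, d_1) = (44, 87), so from here the quotients repeat a_1, ..., a_4; the period length is 4.
Hence the expansion of sqrt(2023) is a_0 = 44 followed by the repeating block 1, 43, 1, 88 (period 4).

[44; (1, 43, 1, 88)]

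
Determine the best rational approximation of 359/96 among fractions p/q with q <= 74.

Expand x = 359/96 as a continued fraction with the Euclidean algorithm:
  359 = 3*96 + 71, so a_0 = 3.
  96 = 1*71 + 25, so a_1 = 1.
  71 = 2*25 + 21, so a_2 = 2.
  25 = 1*21 + 4, so a_3 = 1.
  21 = 5*4 + 1, so a_4 = 5.
  4 = 4*1 + 0, so a_5 = 4.
so x = [3; 1, 2, 1, 5, 4].
Convergents (p_i = a_i*p_{i-1} + p_{i-2}, q_i = a_i*q_{i-1} + q_{i-2} with p_{-2}=0, p_{-1}=1, q_{-2}=1, q_{-1}=0), until the denominator exceeds 74:
  i=0: a_0=3, p_0 = 3*1 + 0 = 3, q_0 = 3*0 + 1 = 1.
  i=1: a_1=1, p_1 = 1*3 + 1 = 4, q_1 = 1*1 + 0 = 1.
  i=2: a_2=2, p_2 = 2*4 + 3 = 11, q_2 = 2*1 + 1 = 3.
  i=3: a_3=1, p_3 = 1*11 + 4 = 15, q_3 = 1*3 + 1 = 4.
  i=4: a_4=5, p_4 = 5*15 + 11 = 86, q_4 = 5*4 + 3 = 23.
  i=5: a_5=4, p_5 = 4*86 + 15 = 359, q_5 = 4*23 + 4 = 96.
q_5 = 96 > 74, so the last convergent with denominator <= 74 is p_4/q_4 = 86/23.
The closest fraction with denominator <= 74 is either p_4/q_4 or the intermediate fraction (k*p_4 + p_3)/(k*q_4 + q_3) with the largest k >= 1 whose denominator stays <= 74; these approach x as k grows, and every other convergent or intermediate fraction in range is farther away.
Largest k: floor((74 - q_3)/q_4) = floor((74 - 4)/23) = 3.
That gives (3*86 + 15)/(3*23 + 4) = 273/73.
Compare the errors: |x - 86/23| = |359*23 - 86*96|/(96*23) = 1/2208, and |x - 273/73| = |359*73 - 273*96|/(96*73) = 1/7008.
Cross-multiplying, 1*2208 = 2208 < 7008 = 1*7008, so 1/7008 is smaller: the intermediate fraction 273/73 is closer to x than 86/23.

273/73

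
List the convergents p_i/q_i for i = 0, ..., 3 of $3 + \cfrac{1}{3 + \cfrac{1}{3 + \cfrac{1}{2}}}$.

3/1, 10/3, 33/10, 76/23

Using the convergent recurrence p_i = a_i*p_{i-1} + p_{i-2}, q_i = a_i*q_{i-1} + q_{i-2} with p_{-2}=0, p_{-1}=1, q_{-2}=1, q_{-1}=0:
  i=0: a_0=3, p_0 = 3*1 + 0 = 3, q_0 = 3*0 + 1 = 1.
  i=1: a_1=3, p_1 = 3*3 + 1 = 10, q_1 = 3*1 + 0 = 3.
  i=2: a_2=3, p_2 = 3*10 + 3 = 33, q_2 = 3*3 + 1 = 10.
  i=3: a_3=2, p_3 = 2*33 + 10 = 76, q_3 = 2*10 + 3 = 23.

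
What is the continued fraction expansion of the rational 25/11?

[2; 3, 1, 2]

Run the Euclidean algorithm on 25 and 11; the successive quotients are the partial quotients a_0, a_1, ... (each step inverts the fractional part left over by the previous one):
  25 = 2*11 + 3, so a_0 = 2.
  11 = 3*3 + 2, so a_1 = 3.
  3 = 1*2 + 1, so a_2 = 1.
  2 = 2*1 + 0, so a_3 = 2.
The remainder reaches 0 after 4 divisions, so the expansion has 4 partial quotients, read off in order.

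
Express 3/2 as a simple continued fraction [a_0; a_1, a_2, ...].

Run the Euclidean algorithm on 3 and 2; the successive quotients are the partial quotients a_0, a_1, ... (each step inverts the fractional part left over by the previous one):
  3 = 1*2 + 1, so a_0 = 1.
  2 = 2*1 + 0, so a_1 = 2.
The remainder reaches 0 after 2 divisions, so the expansion has 2 partial quotients, read off in order.

[1; 2]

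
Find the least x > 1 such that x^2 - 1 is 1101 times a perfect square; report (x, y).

(x, y) = (24313015, 732732)

First expand sqrt(1101) as a continued fraction. With x_i = (sqrt(1101) + m_i)/d_i and (m_0, d_0) = (0, 1): a_0 = floor(sqrt(1101)) = 33, since 33^2 = 1089 <= 1101 < 1156 = 34^2.
Iterate m_{i+1} = d_i*a_i - m_i, d_{i+1} = (1101 - m_{i+1}^2)/d_i, a_{i+1} = floor((a_0 + m_{i+1})/d_{i+1}):
  m_1 = 1*33 - 0 = 33, d_1 = (1101 - 33^2)/1 = 12/1 = 12, a_1 = floor((33 + 33)/12) = 5.
  m_2 = 12*5 - 33 = 27, d_2 = (1101 - 27^2)/12 = 372/12 = 31, a_2 = floor((33 + 27)/31) = 1.
  m_3 = 31*1 - 27 = 4, d_3 = (1101 - 4^2)/31 = 1085/31 = 35, a_3 = floor((33 + 4)/35) = 1.
  m_4 = 35*1 - 4 = 31, d_4 = (1101 - 31^2)/35 = 140/35 = 4, a_4 = floor((33 + 31)/4) = 16.
  m_5 = 4*16 - 31 = 33, d_5 = (1101 - 33^2)/4 = 12/4 = 3, a_5 = floor((33 + 33)/3) = 22.
  m_6 = 3*22 - 33 = 33, d_6 = (1101 - 33^2)/3 = 12/3 = 4, a_6 = floor((33 + 33)/4) = 16.
  m_7 = 4*16 - 33 = 31, d_7 = (1101 - 31^2)/4 = 140/4 = 35, a_7 = floor((33 + 31)/35) = 1.
  m_8 = 35*1 - 31 = 4, d_8 = (1101 - 4^2)/35 = 1085/35 = 31, a_8 = floor((33 + 4)/31) = 1.
  m_9 = 31*1 - 4 = 27, d_9 = (1101 - 27^2)/31 = 372/31 = 12, a_9 = floor((33 + 27)/12) = 5.
  m_10 = 12*5 - 27 = 33, d_10 = (1101 - 33^2)/12 = 12/12 = 1, a_10 = floor((33 + 33)/1) = 66.
  m_11 = 1*66 - 33 = 33, d_11 = (1101 - 33^2)/1 = 12/1 = 12: (m_11, d_11) = (m_1, d_1) = (33, 12), so from here the quotients repeat a_1, ..., a_10; the period length is 10.
So sqrt(1101) = [33; (5, 1, 1, 16, 22, 16, 1, 1, 5, 66)] with period length k = 10.
k is even, so the fundamental solution of x^2 - 1101y^2 = 1 is (p_{k-1}, q_{k-1}) = (p_9, q_9); compute convergents through index 9.
Convergents (p_i = a_i*p_{i-1} + p_{i-2}, q_i = a_i*q_{i-1} + q_{i-2} with p_{-2}=0, p_{-1}=1, q_{-2}=1, q_{-1}=0):
  i=0: a_0=33, p_0 = 33*1 + 0 = 33, q_0 = 33*0 + 1 = 1.
  i=1: a_1=5, p_1 = 5*33 + 1 = 166, q_1 = 5*1 + 0 = 5.
  i=2: a_2=1, p_2 = 1*166 + 33 = 199, q_2 = 1*5 + 1 = 6.
  i=3: a_3=1, p_3 = 1*199 + 166 = 365, q_3 = 1*6 + 5 = 11.
  i=4: a_4=16, p_4 = 16*365 + 199 = 6039, q_4 = 16*11 + 6 = 182.
  i=5: a_5=22, p_5 = 22*6039 + 365 = 133223, q_5 = 22*182 + 11 = 4015.
  i=6: a_6=16, p_6 = 16*133223 + 6039 = 2137607, q_6 = 16*4015 + 182 = 64422.
  i=7: a_7=1, p_7 = 1*2137607 + 133223 = 2270830, q_7 = 1*64422 + 4015 = 68437.
  i=8: a_8=1, p_8 = 1*2270830 + 2137607 = 4408437, q_8 = 1*68437 + 64422 = 132859.
  i=9: a_9=5, p_9 = 5*4408437 + 2270830 = 24313015, q_9 = 5*132859 + 68437 = 732732.
Check: 24313015^2 - 1101*732732^2 = 591122698390225 - 591122698390224 = 1, so (x, y) = (24313015, 732732) solves the equation, and by the theorem it is the least positive solution.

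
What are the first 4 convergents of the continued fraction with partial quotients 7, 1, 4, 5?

Using the convergent recurrence p_i = a_i*p_{i-1} + p_{i-2}, q_i = a_i*q_{i-1} + q_{i-2} with p_{-2}=0, p_{-1}=1, q_{-2}=1, q_{-1}=0:
  i=0: a_0=7, p_0 = 7*1 + 0 = 7, q_0 = 7*0 + 1 = 1.
  i=1: a_1=1, p_1 = 1*7 + 1 = 8, q_1 = 1*1 + 0 = 1.
  i=2: a_2=4, p_2 = 4*8 + 7 = 39, q_2 = 4*1 + 1 = 5.
  i=3: a_3=5, p_3 = 5*39 + 8 = 203, q_3 = 5*5 + 1 = 26.

7/1, 8/1, 39/5, 203/26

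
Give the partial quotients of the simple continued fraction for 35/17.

Run the Euclidean algorithm on 35 and 17; the successive quotients are the partial quotients a_0, a_1, ... (each step inverts the fractional part left over by the previous one):
  35 = 2*17 + 1, so a_0 = 2.
  17 = 17*1 + 0, so a_1 = 17.
The remainder reaches 0 after 2 divisions, so the expansion has 2 partial quotients, read off in order.

[2; 17]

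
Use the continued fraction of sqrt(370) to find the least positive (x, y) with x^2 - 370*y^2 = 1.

First expand sqrt(370) as a continued fraction. With x_i = (sqrt(370) + m_i)/d_i and (m_0, d_0) = (0, 1): a_0 = floor(sqrt(370)) = 19, since 19^2 = 361 <= 370 < 400 = 20^2.
Iterate m_{i+1} = d_i*a_i - m_i, d_{i+1} = (370 - m_{i+1}^2)/d_i, a_{i+1} = floor((a_0 + m_{i+1})/d_{i+1}):
  m_1 = 1*19 - 0 = 19, d_1 = (370 - 19^2)/1 = 9/1 = 9, a_1 = floor((19 + 19)/9) = 4.
  m_2 = 9*4 - 19 = 17, d_2 = (370 - 17^2)/9 = 81/9 = 9, a_2 = floor((19 + 17)/9) = 4.
  m_3 = 9*4 - 17 = 19, d_3 = (370 - 19^2)/9 = 9/9 = 1, a_3 = floor((19 + 19)/1) = 38.
  m_4 = 1*38 - 19 = 19, d_4 = (370 - 19^2)/1 = 9/1 = 9: (m_4, d_4) = (m_1, d_1) = (19, 9), so from here the quotients repeat a_1, ..., a_3; the period length is 3.
So sqrt(370) = [19; (4, 4, 38)] with period length k = 3.
k is odd, so (p_{k-1}, q_{k-1}) only solves x^2 - 370y^2 = -1 and the fundamental solution of x^2 - 370y^2 = 1 is (p_{2k-1}, q_{2k-1}) = (p_5, q_5); compute convergents through index 5, running through the period twice.
Convergents (p_i = a_i*p_{i-1} + p_{i-2}, q_i = a_i*q_{i-1} + q_{i-2} with p_{-2}=0, p_{-1}=1, q_{-2}=1, q_{-1}=0):
  i=0: a_0=19, p_0 = 19*1 + 0 = 19, q_0 = 19*0 + 1 = 1.
  i=1: a_1=4, p_1 = 4*19 + 1 = 77, q_1 = 4*1 + 0 = 4.
  i=2: a_2=4, p_2 = 4*77 + 19 = 327, q_2 = 4*4 + 1 = 17.
  i=3: a_3=38, p_3 = 38*327 + 77 = 12503, q_3 = 38*17 + 4 = 650.
  i=4: a_4=4, p_4 = 4*12503 + 327 = 50339, q_4 = 4*650 + 17 = 2617.
  i=5: a_5=4, p_5 = 4*50339 + 12503 = 213859, q_5 = 4*2617 + 650 = 11118.
Indeed p_2^2 - 370*q_2^2 = 106929 - 106930 = -1, not +1.
Check: 213859^2 - 370*11118^2 = 45735671881 - 45735671880 = 1, so (x, y) = (213859, 11118) solves the equation, and by the theorem it is the least positive solution.

(x, y) = (213859, 11118)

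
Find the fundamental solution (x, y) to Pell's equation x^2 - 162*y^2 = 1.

First expand sqrt(162) as a continued fraction. With x_i = (sqrt(162) + m_i)/d_i and (m_0, d_0) = (0, 1): a_0 = floor(sqrt(162)) = 12, since 12^2 = 144 <= 162 < 169 = 13^2.
Iterate m_{i+1} = d_i*a_i - m_i, d_{i+1} = (162 - m_{i+1}^2)/d_i, a_{i+1} = floor((a_0 + m_{i+1})/d_{i+1}):
  m_1 = 1*12 - 0 = 12, d_1 = (162 - 12^2)/1 = 18/1 = 18, a_1 = floor((12 + 12)/18) = 1.
  m_2 = 18*1 - 12 = 6, d_2 = (162 - 6^2)/18 = 126/18 = 7, a_2 = floor((12 + 6)/7) = 2.
  m_3 = 7*2 - 6 = 8, d_3 = (162 - 8^2)/7 = 98/7 = 14, a_3 = floor((12 + 8)/14) = 1.
  m_4 = 14*1 - 8 = 6, d_4 = (162 - 6^2)/14 = 126/14 = 9, a_4 = floor((12 + 6)/9) = 2.
  m_5 = 9*2 - 6 = 12, d_5 = (162 - 12^2)/9 = 18/9 = 2, a_5 = floor((12 + 12)/2) = 12.
  m_6 = 2*12 - 12 = 12, d_6 = (162 - 12^2)/2 = 18/2 = 9, a_6 = floor((12 + 12)/9) = 2.
  m_7 = 9*2 - 12 = 6, d_7 = (162 - 6^2)/9 = 126/9 = 14, a_7 = floor((12 + 6)/14) = 1.
  m_8 = 14*1 - 6 = 8, d_8 = (162 - 8^2)/14 = 98/14 = 7, a_8 = floor((12 + 8)/7) = 2.
  m_9 = 7*2 - 8 = 6, d_9 = (162 - 6^2)/7 = 126/7 = 18, a_9 = floor((12 + 6)/18) = 1.
  m_10 = 18*1 - 6 = 12, d_10 = (162 - 12^2)/18 = 18/18 = 1, a_10 = floor((12 + 12)/1) = 24.
  m_11 = 1*24 - 12 = 12, d_11 = (162 - 12^2)/1 = 18/1 = 18: (m_11, d_11) = (m_1, d_1) = (12, 18), so from here the quotients repeat a_1, ..., a_10; the period length is 10.
So sqrt(162) = [12; (1, 2, 1, 2, 12, 2, 1, 2, 1, 24)] with period length k = 10.
k is even, so the fundamental solution of x^2 - 162y^2 = 1 is (p_{k-1}, q_{k-1}) = (p_9, q_9); compute convergents through index 9.
Convergents (p_i = a_i*p_{i-1} + p_{i-2}, q_i = a_i*q_{i-1} + q_{i-2} with p_{-2}=0, p_{-1}=1, q_{-2}=1, q_{-1}=0):
  i=0: a_0=12, p_0 = 12*1 + 0 = 12, q_0 = 12*0 + 1 = 1.
  i=1: a_1=1, p_1 = 1*12 + 1 = 13, q_1 = 1*1 + 0 = 1.
  i=2: a_2=2, p_2 = 2*13 + 12 = 38, q_2 = 2*1 + 1 = 3.
  i=3: a_3=1, p_3 = 1*38 + 13 = 51, q_3 = 1*3 + 1 = 4.
  i=4: a_4=2, p_4 = 2*51 + 38 = 140, q_4 = 2*4 + 3 = 11.
  i=5: a_5=12, p_5 = 12*140 + 51 = 1731, q_5 = 12*11 + 4 = 136.
  i=6: a_6=2, p_6 = 2*1731 + 140 = 3602, q_6 = 2*136 + 11 = 283.
  i=7: a_7=1, p_7 = 1*3602 + 1731 = 5333, q_7 = 1*283 + 136 = 419.
  i=8: a_8=2, p_8 = 2*5333 + 3602 = 14268, q_8 = 2*419 + 283 = 1121.
  i=9: a_9=1, p_9 = 1*14268 + 5333 = 19601, q_9 = 1*1121 + 419 = 1540.
Check: 19601^2 - 162*1540^2 = 384199201 - 384199200 = 1, so (x, y) = (19601, 1540) solves the equation, and by the theorem it is the least positive solution.

(x, y) = (19601, 1540)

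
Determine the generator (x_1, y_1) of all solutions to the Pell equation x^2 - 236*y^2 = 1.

(x, y) = (561799, 36570)

First expand sqrt(236) as a continued fraction. With x_i = (sqrt(236) + m_i)/d_i and (m_0, d_0) = (0, 1): a_0 = floor(sqrt(236)) = 15, since 15^2 = 225 <= 236 < 256 = 16^2.
Iterate m_{i+1} = d_i*a_i - m_i, d_{i+1} = (236 - m_{i+1}^2)/d_i, a_{i+1} = floor((a_0 + m_{i+1})/d_{i+1}):
  m_1 = 1*15 - 0 = 15, d_1 = (236 - 15^2)/1 = 11/1 = 11, a_1 = floor((15 + 15)/11) = 2.
  m_2 = 11*2 - 15 = 7, d_2 = (236 - 7^2)/11 = 187/11 = 17, a_2 = floor((15 + 7)/17) = 1.
  m_3 = 17*1 - 7 = 10, d_3 = (236 - 10^2)/17 = 136/17 = 8, a_3 = floor((15 + 10)/8) = 3.
  m_4 = 8*3 - 10 = 14, d_4 = (236 - 14^2)/8 = 40/8 = 5, a_4 = floor((15 + 14)/5) = 5.
  m_5 = 5*5 - 14 = 11, d_5 = (236 - 11^2)/5 = 115/5 = 23, a_5 = floor((15 + 11)/23) = 1.
  m_6 = 23*1 - 11 = 12, d_6 = (236 - 12^2)/23 = 92/23 = 4, a_6 = floor((15 + 12)/4) = 6.
  m_7 = 4*6 - 12 = 12, d_7 = (236 - 12^2)/4 = 92/4 = 23, a_7 = floor((15 + 12)/23) = 1.
  m_8 = 23*1 - 12 = 11, d_8 = (236 - 11^2)/23 = 115/23 = 5, a_8 = floor((15 + 11)/5) = 5.
  m_9 = 5*5 - 11 = 14, d_9 = (236 - 14^2)/5 = 40/5 = 8, a_9 = floor((15 + 14)/8) = 3.
  m_10 = 8*3 - 14 = 10, d_10 = (236 - 10^2)/8 = 136/8 = 17, a_10 = floor((15 + 10)/17) = 1.
  m_11 = 17*1 - 10 = 7, d_11 = (236 - 7^2)/17 = 187/17 = 11, a_11 = floor((15 + 7)/11) = 2.
  m_12 = 11*2 - 7 = 15, d_12 = (236 - 15^2)/11 = 11/11 = 1, a_12 = floor((15 + 15)/1) = 30.
  m_13 = 1*30 - 15 = 15, d_13 = (236 - 15^2)/1 = 11/1 = 11: (m_13, d_13) = (m_1, d_1) = (15, 11), so from here the quotients repeat a_1, ..., a_12; the period length is 12.
So sqrt(236) = [15; (2, 1, 3, 5, 1, 6, 1, 5, 3, 1, 2, 30)] with period length k = 12.
k is even, so the fundamental solution of x^2 - 236y^2 = 1 is (p_{k-1}, q_{k-1}) = (p_11, q_11); compute convergents through index 11.
Convergents (p_i = a_i*p_{i-1} + p_{i-2}, q_i = a_i*q_{i-1} + q_{i-2} with p_{-2}=0, p_{-1}=1, q_{-2}=1, q_{-1}=0):
  i=0: a_0=15, p_0 = 15*1 + 0 = 15, q_0 = 15*0 + 1 = 1.
  i=1: a_1=2, p_1 = 2*15 + 1 = 31, q_1 = 2*1 + 0 = 2.
  i=2: a_2=1, p_2 = 1*31 + 15 = 46, q_2 = 1*2 + 1 = 3.
  i=3: a_3=3, p_3 = 3*46 + 31 = 169, q_3 = 3*3 + 2 = 11.
  i=4: a_4=5, p_4 = 5*169 + 46 = 891, q_4 = 5*11 + 3 = 58.
  i=5: a_5=1, p_5 = 1*891 + 169 = 1060, q_5 = 1*58 + 11 = 69.
  i=6: a_6=6, p_6 = 6*1060 + 891 = 7251, q_6 = 6*69 + 58 = 472.
  i=7: a_7=1, p_7 = 1*7251 + 1060 = 8311, q_7 = 1*472 + 69 = 541.
  i=8: a_8=5, p_8 = 5*8311 + 7251 = 48806, q_8 = 5*541 + 472 = 3177.
  i=9: a_9=3, p_9 = 3*48806 + 8311 = 154729, q_9 = 3*3177 + 541 = 10072.
  i=10: a_10=1, p_10 = 1*154729 + 48806 = 203535, q_10 = 1*10072 + 3177 = 13249.
  i=11: a_11=2, p_11 = 2*203535 + 154729 = 561799, q_11 = 2*13249 + 10072 = 36570.
Check: 561799^2 - 236*36570^2 = 315618116401 - 315618116400 = 1, so (x, y) = (561799, 36570) solves the equation, and by the theorem it is the least positive solution.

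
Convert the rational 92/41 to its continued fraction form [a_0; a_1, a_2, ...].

[2; 4, 10]

Run the Euclidean algorithm on 92 and 41; the successive quotients are the partial quotients a_0, a_1, ... (each step inverts the fractional part left over by the previous one):
  92 = 2*41 + 10, so a_0 = 2.
  41 = 4*10 + 1, so a_1 = 4.
  10 = 10*1 + 0, so a_2 = 10.
The remainder reaches 0 after 3 divisions, so the expansion has 3 partial quotients, read off in order.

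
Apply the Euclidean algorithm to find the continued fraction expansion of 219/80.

Run the Euclidean algorithm on 219 and 80; the successive quotients are the partial quotients a_0, a_1, ... (each step inverts the fractional part left over by the previous one):
  219 = 2*80 + 59, so a_0 = 2.
  80 = 1*59 + 21, so a_1 = 1.
  59 = 2*21 + 17, so a_2 = 2.
  21 = 1*17 + 4, so a_3 = 1.
  17 = 4*4 + 1, so a_4 = 4.
  4 = 4*1 + 0, so a_5 = 4.
The remainder reaches 0 after 6 divisions, so the expansion has 6 partial quotients, read off in order.

[2; 1, 2, 1, 4, 4]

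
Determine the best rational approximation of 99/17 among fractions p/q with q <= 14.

64/11

Expand x = 99/17 as a continued fraction with the Euclidean algorithm:
  99 = 5*17 + 14, so a_0 = 5.
  17 = 1*14 + 3, so a_1 = 1.
  14 = 4*3 + 2, so a_2 = 4.
  3 = 1*2 + 1, so a_3 = 1.
  2 = 2*1 + 0, so a_4 = 2.
so x = [5; 1, 4, 1, 2].
Convergents (p_i = a_i*p_{i-1} + p_{i-2}, q_i = a_i*q_{i-1} + q_{i-2} with p_{-2}=0, p_{-1}=1, q_{-2}=1, q_{-1}=0), until the denominator exceeds 14:
  i=0: a_0=5, p_0 = 5*1 + 0 = 5, q_0 = 5*0 + 1 = 1.
  i=1: a_1=1, p_1 = 1*5 + 1 = 6, q_1 = 1*1 + 0 = 1.
  i=2: a_2=4, p_2 = 4*6 + 5 = 29, q_2 = 4*1 + 1 = 5.
  i=3: a_3=1, p_3 = 1*29 + 6 = 35, q_3 = 1*5 + 1 = 6.
  i=4: a_4=2, p_4 = 2*35 + 29 = 99, q_4 = 2*6 + 5 = 17.
q_4 = 17 > 14, so the last convergent with denominator <= 14 is p_3/q_3 = 35/6.
The closest fraction with denominator <= 14 is either p_3/q_3 or the intermediate fraction (k*p_3 + p_2)/(k*q_3 + q_2) with the largest k >= 1 whose denominator stays <= 14; these approach x as k grows, and every other convergent or intermediate fraction in range is farther away.
Largest k: floor((14 - q_2)/q_3) = floor((14 - 5)/6) = 1.
That gives (1*35 + 29)/(1*6 + 5) = 64/11.
Compare the errors: |x - 35/6| = |99*6 - 35*17|/(17*6) = 1/102, and |x - 64/11| = |99*11 - 64*17|/(17*11) = 1/187.
Cross-multiplying, 1*102 = 102 < 187 = 1*187, so 1/187 is smaller: the intermediate fraction 64/11 is closer to x than 35/6.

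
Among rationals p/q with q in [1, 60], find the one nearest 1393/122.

Expand x = 1393/122 as a continued fraction with the Euclidean algorithm:
  1393 = 11*122 + 51, so a_0 = 11.
  122 = 2*51 + 20, so a_1 = 2.
  51 = 2*20 + 11, so a_2 = 2.
  20 = 1*11 + 9, so a_3 = 1.
  11 = 1*9 + 2, so a_4 = 1.
  9 = 4*2 + 1, so a_5 = 4.
  2 = 2*1 + 0, so a_6 = 2.
so x = [11; 2, 2, 1, 1, 4, 2].
Convergents (p_i = a_i*p_{i-1} + p_{i-2}, q_i = a_i*q_{i-1} + q_{i-2} with p_{-2}=0, p_{-1}=1, q_{-2}=1, q_{-1}=0), until the denominator exceeds 60:
  i=0: a_0=11, p_0 = 11*1 + 0 = 11, q_0 = 11*0 + 1 = 1.
  i=1: a_1=2, p_1 = 2*11 + 1 = 23, q_1 = 2*1 + 0 = 2.
  i=2: a_2=2, p_2 = 2*23 + 11 = 57, q_2 = 2*2 + 1 = 5.
  i=3: a_3=1, p_3 = 1*57 + 23 = 80, q_3 = 1*5 + 2 = 7.
  i=4: a_4=1, p_4 = 1*80 + 57 = 137, q_4 = 1*7 + 5 = 12.
  i=5: a_5=4, p_5 = 4*137 + 80 = 628, q_5 = 4*12 + 7 = 55.
  i=6: a_6=2, p_6 = 2*628 + 137 = 1393, q_6 = 2*55 + 12 = 122.
q_6 = 122 > 60, so the last convergent with denominator <= 60 is p_5/q_5 = 628/55.
The closest fraction with denominator <= 60 is either p_5/q_5 or the intermediate fraction (k*p_5 + p_4)/(k*q_5 + q_4) with the largest k >= 1 whose denominator stays <= 60; these approach x as k grows, and every other convergent or intermediate fraction in range is farther away.
Largest k: floor((60 - q_4)/q_5) = floor((60 - 12)/55) = 0.
Since k = 0, no intermediate fraction beyond p_5/q_5 has denominator <= 60, so the convergent 628/55 is the closest (its error is |1393*55 - 628*122|/(122*55) = 1/6710).

628/55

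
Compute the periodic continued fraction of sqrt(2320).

Write x_i = (sqrt(2320) + m_i)/d_i with (m_0, d_0) = (0, 1). a_0 = floor(sqrt(2320)) = 48, since 48^2 = 2304 <= 2320 < 2401 = 49^2.
Iterate m_{i+1} = d_i*a_i - m_i, d_{i+1} = (2320 - m_{i+1}^2)/d_i, a_{i+1} = floor((a_0 + m_{i+1})/d_{i+1}):
  m_1 = 1*48 - 0 = 48, d_1 = (2320 - 48^2)/1 = 16/1 = 16, a_1 = floor((48 + 48)/16) = 6.
  m_2 = 16*6 - 48 = 48, d_2 = (2320 - 48^2)/16 = 16/16 = 1, a_2 = floor((48 + 48)/1) = 96.
  m_3 = 1*96 - 48 = 48, d_3 = (2320 - 48^2)/1 = 16/1 = 16: (m_3, d_3) = (m_1, d_1) = (48, 16), so from here the quotients repeat a_1, a_2; the period length is 2.
Hence the expansion of sqrt(2320) is a_0 = 48 followed by the repeating block 6, 96 (period 2).

[48; (6, 96)]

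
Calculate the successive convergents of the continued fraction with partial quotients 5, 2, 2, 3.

Using the convergent recurrence p_i = a_i*p_{i-1} + p_{i-2}, q_i = a_i*q_{i-1} + q_{i-2} with p_{-2}=0, p_{-1}=1, q_{-2}=1, q_{-1}=0:
  i=0: a_0=5, p_0 = 5*1 + 0 = 5, q_0 = 5*0 + 1 = 1.
  i=1: a_1=2, p_1 = 2*5 + 1 = 11, q_1 = 2*1 + 0 = 2.
  i=2: a_2=2, p_2 = 2*11 + 5 = 27, q_2 = 2*2 + 1 = 5.
  i=3: a_3=3, p_3 = 3*27 + 11 = 92, q_3 = 3*5 + 2 = 17.

5/1, 11/2, 27/5, 92/17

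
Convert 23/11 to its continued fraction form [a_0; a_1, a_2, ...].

[2; 11]

Run the Euclidean algorithm on 23 and 11; the successive quotients are the partial quotients a_0, a_1, ... (each step inverts the fractional part left over by the previous one):
  23 = 2*11 + 1, so a_0 = 2.
  11 = 11*1 + 0, so a_1 = 11.
The remainder reaches 0 after 2 divisions, so the expansion has 2 partial quotients, read off in order.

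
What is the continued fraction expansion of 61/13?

Run the Euclidean algorithm on 61 and 13; the successive quotients are the partial quotients a_0, a_1, ... (each step inverts the fractional part left over by the previous one):
  61 = 4*13 + 9, so a_0 = 4.
  13 = 1*9 + 4, so a_1 = 1.
  9 = 2*4 + 1, so a_2 = 2.
  4 = 4*1 + 0, so a_3 = 4.
The remainder reaches 0 after 4 divisions, so the expansion has 4 partial quotients, read off in order.

[4; 1, 2, 4]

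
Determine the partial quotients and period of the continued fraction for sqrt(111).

[10; (1, 1, 6, 1, 1, 20)]

Write x_i = (sqrt(111) + m_i)/d_i with (m_0, d_0) = (0, 1). a_0 = floor(sqrt(111)) = 10, since 10^2 = 100 <= 111 < 121 = 11^2.
Iterate m_{i+1} = d_i*a_i - m_i, d_{i+1} = (111 - m_{i+1}^2)/d_i, a_{i+1} = floor((a_0 + m_{i+1})/d_{i+1}):
  m_1 = 1*10 - 0 = 10, d_1 = (111 - 10^2)/1 = 11/1 = 11, a_1 = floor((10 + 10)/11) = 1.
  m_2 = 11*1 - 10 = 1, d_2 = (111 - 1^2)/11 = 110/11 = 10, a_2 = floor((10 + 1)/10) = 1.
  m_3 = 10*1 - 1 = 9, d_3 = (111 - 9^2)/10 = 30/10 = 3, a_3 = floor((10 + 9)/3) = 6.
  m_4 = 3*6 - 9 = 9, d_4 = (111 - 9^2)/3 = 30/3 = 10, a_4 = floor((10 + 9)/10) = 1.
  m_5 = 10*1 - 9 = 1, d_5 = (111 - 1^2)/10 = 110/10 = 11, a_5 = floor((10 + 1)/11) = 1.
  m_6 = 11*1 - 1 = 10, d_6 = (111 - 10^2)/11 = 11/11 = 1, a_6 = floor((10 + 10)/1) = 20.
  m_7 = 1*20 - 10 = 10, d_7 = (111 - 10^2)/1 = 11/1 = 11: (m_7, d_7) = (m_1, d_1) = (10, 11), so from here the quotients repeat a_1, ..., a_6; the period length is 6.
Hence the expansion of sqrt(111) is a_0 = 10 followed by the repeating block 1, 1, 6, 1, 1, 20 (period 6).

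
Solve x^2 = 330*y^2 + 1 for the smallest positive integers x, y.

First expand sqrt(330) as a continued fraction. With x_i = (sqrt(330) + m_i)/d_i and (m_0, d_0) = (0, 1): a_0 = floor(sqrt(330)) = 18, since 18^2 = 324 <= 330 < 361 = 19^2.
Iterate m_{i+1} = d_i*a_i - m_i, d_{i+1} = (330 - m_{i+1}^2)/d_i, a_{i+1} = floor((a_0 + m_{i+1})/d_{i+1}):
  m_1 = 1*18 - 0 = 18, d_1 = (330 - 18^2)/1 = 6/1 = 6, a_1 = floor((18 + 18)/6) = 6.
  m_2 = 6*6 - 18 = 18, d_2 = (330 - 18^2)/6 = 6/6 = 1, a_2 = floor((18 + 18)/1) = 36.
  m_3 = 1*36 - 18 = 18, d_3 = (330 - 18^2)/1 = 6/1 = 6: (m_3, d_3) = (m_1, d_1) = (18, 6), so from here the quotients repeat a_1, a_2; the period length is 2.
So sqrt(330) = [18; (6, 36)] with period length k = 2.
k is even, so the fundamental solution of x^2 - 330y^2 = 1 is (p_{k-1}, q_{k-1}) = (p_1, q_1); compute convergents through index 1.
Convergents (p_i = a_i*p_{i-1} + p_{i-2}, q_i = a_i*q_{i-1} + q_{i-2} with p_{-2}=0, p_{-1}=1, q_{-2}=1, q_{-1}=0):
  i=0: a_0=18, p_0 = 18*1 + 0 = 18, q_0 = 18*0 + 1 = 1.
  i=1: a_1=6, p_1 = 6*18 + 1 = 109, q_1 = 6*1 + 0 = 6.
Check: 109^2 - 330*6^2 = 11881 - 11880 = 1, so (x, y) = (109, 6) solves the equation, and by the theorem it is the least positive solution.

(x, y) = (109, 6)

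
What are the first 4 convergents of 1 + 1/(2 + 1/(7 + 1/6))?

1/1, 3/2, 22/15, 135/92

Using the convergent recurrence p_i = a_i*p_{i-1} + p_{i-2}, q_i = a_i*q_{i-1} + q_{i-2} with p_{-2}=0, p_{-1}=1, q_{-2}=1, q_{-1}=0:
  i=0: a_0=1, p_0 = 1*1 + 0 = 1, q_0 = 1*0 + 1 = 1.
  i=1: a_1=2, p_1 = 2*1 + 1 = 3, q_1 = 2*1 + 0 = 2.
  i=2: a_2=7, p_2 = 7*3 + 1 = 22, q_2 = 7*2 + 1 = 15.
  i=3: a_3=6, p_3 = 6*22 + 3 = 135, q_3 = 6*15 + 2 = 92.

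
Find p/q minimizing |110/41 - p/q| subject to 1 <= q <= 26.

Expand x = 110/41 as a continued fraction with the Euclidean algorithm:
  110 = 2*41 + 28, so a_0 = 2.
  41 = 1*28 + 13, so a_1 = 1.
  28 = 2*13 + 2, so a_2 = 2.
  13 = 6*2 + 1, so a_3 = 6.
  2 = 2*1 + 0, so a_4 = 2.
so x = [2; 1, 2, 6, 2].
Convergents (p_i = a_i*p_{i-1} + p_{i-2}, q_i = a_i*q_{i-1} + q_{i-2} with p_{-2}=0, p_{-1}=1, q_{-2}=1, q_{-1}=0), until the denominator exceeds 26:
  i=0: a_0=2, p_0 = 2*1 + 0 = 2, q_0 = 2*0 + 1 = 1.
  i=1: a_1=1, p_1 = 1*2 + 1 = 3, q_1 = 1*1 + 0 = 1.
  i=2: a_2=2, p_2 = 2*3 + 2 = 8, q_2 = 2*1 + 1 = 3.
  i=3: a_3=6, p_3 = 6*8 + 3 = 51, q_3 = 6*3 + 1 = 19.
  i=4: a_4=2, p_4 = 2*51 + 8 = 110, q_4 = 2*19 + 3 = 41.
q_4 = 41 > 26, so the last convergent with denominator <= 26 is p_3/q_3 = 51/19.
The closest fraction with denominator <= 26 is either p_3/q_3 or the intermediate fraction (k*p_3 + p_2)/(k*q_3 + q_2) with the largest k >= 1 whose denominator stays <= 26; these approach x as k grows, and every other convergent or intermediate fraction in range is farther away.
Largest k: floor((26 - q_2)/q_3) = floor((26 - 3)/19) = 1.
That gives (1*51 + 8)/(1*19 + 3) = 59/22.
Compare the errors: |x - 51/19| = |110*19 - 51*41|/(41*19) = 1/779, and |x - 59/22| = |110*22 - 59*41|/(41*22) = 1/902.
Cross-multiplying, 1*779 = 779 < 902 = 1*902, so 1/902 is smaller: the intermediate fraction 59/22 is closer to x than 51/19.

59/22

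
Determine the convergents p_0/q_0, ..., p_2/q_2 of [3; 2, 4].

3/1, 7/2, 31/9

Using the convergent recurrence p_i = a_i*p_{i-1} + p_{i-2}, q_i = a_i*q_{i-1} + q_{i-2} with p_{-2}=0, p_{-1}=1, q_{-2}=1, q_{-1}=0:
  i=0: a_0=3, p_0 = 3*1 + 0 = 3, q_0 = 3*0 + 1 = 1.
  i=1: a_1=2, p_1 = 2*3 + 1 = 7, q_1 = 2*1 + 0 = 2.
  i=2: a_2=4, p_2 = 4*7 + 3 = 31, q_2 = 4*2 + 1 = 9.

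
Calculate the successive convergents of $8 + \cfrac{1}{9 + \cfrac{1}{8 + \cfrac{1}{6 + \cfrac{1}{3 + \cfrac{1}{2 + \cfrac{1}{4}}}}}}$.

8/1, 73/9, 592/73, 3625/447, 11467/1414, 26559/3275, 117703/14514

Using the convergent recurrence p_i = a_i*p_{i-1} + p_{i-2}, q_i = a_i*q_{i-1} + q_{i-2} with p_{-2}=0, p_{-1}=1, q_{-2}=1, q_{-1}=0:
  i=0: a_0=8, p_0 = 8*1 + 0 = 8, q_0 = 8*0 + 1 = 1.
  i=1: a_1=9, p_1 = 9*8 + 1 = 73, q_1 = 9*1 + 0 = 9.
  i=2: a_2=8, p_2 = 8*73 + 8 = 592, q_2 = 8*9 + 1 = 73.
  i=3: a_3=6, p_3 = 6*592 + 73 = 3625, q_3 = 6*73 + 9 = 447.
  i=4: a_4=3, p_4 = 3*3625 + 592 = 11467, q_4 = 3*447 + 73 = 1414.
  i=5: a_5=2, p_5 = 2*11467 + 3625 = 26559, q_5 = 2*1414 + 447 = 3275.
  i=6: a_6=4, p_6 = 4*26559 + 11467 = 117703, q_6 = 4*3275 + 1414 = 14514.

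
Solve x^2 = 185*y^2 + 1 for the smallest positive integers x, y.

First expand sqrt(185) as a continued fraction. With x_i = (sqrt(185) + m_i)/d_i and (m_0, d_0) = (0, 1): a_0 = floor(sqrt(185)) = 13, since 13^2 = 169 <= 185 < 196 = 14^2.
Iterate m_{i+1} = d_i*a_i - m_i, d_{i+1} = (185 - m_{i+1}^2)/d_i, a_{i+1} = floor((a_0 + m_{i+1})/d_{i+1}):
  m_1 = 1*13 - 0 = 13, d_1 = (185 - 13^2)/1 = 16/1 = 16, a_1 = floor((13 + 13)/16) = 1.
  m_2 = 16*1 - 13 = 3, d_2 = (185 - 3^2)/16 = 176/16 = 11, a_2 = floor((13 + 3)/11) = 1.
  m_3 = 11*1 - 3 = 8, d_3 = (185 - 8^2)/11 = 121/11 = 11, a_3 = floor((13 + 8)/11) = 1.
  m_4 = 11*1 - 8 = 3, d_4 = (185 - 3^2)/11 = 176/11 = 16, a_4 = floor((13 + 3)/16) = 1.
  m_5 = 16*1 - 3 = 13, d_5 = (185 - 13^2)/16 = 16/16 = 1, a_5 = floor((13 + 13)/1) = 26.
  m_6 = 1*26 - 13 = 13, d_6 = (185 - 13^2)/1 = 16/1 = 16: (m_6, d_6) = (m_1, d_1) = (13, 16), so from here the quotients repeat a_1, ..., a_5; the period length is 5.
So sqrt(185) = [13; (1, 1, 1, 1, 26)] with period length k = 5.
k is odd, so (p_{k-1}, q_{k-1}) only solves x^2 - 185y^2 = -1 and the fundamental solution of x^2 - 185y^2 = 1 is (p_{2k-1}, q_{2k-1}) = (p_9, q_9); compute convergents through index 9, running through the period twice.
Convergents (p_i = a_i*p_{i-1} + p_{i-2}, q_i = a_i*q_{i-1} + q_{i-2} with p_{-2}=0, p_{-1}=1, q_{-2}=1, q_{-1}=0):
  i=0: a_0=13, p_0 = 13*1 + 0 = 13, q_0 = 13*0 + 1 = 1.
  i=1: a_1=1, p_1 = 1*13 + 1 = 14, q_1 = 1*1 + 0 = 1.
  i=2: a_2=1, p_2 = 1*14 + 13 = 27, q_2 = 1*1 + 1 = 2.
  i=3: a_3=1, p_3 = 1*27 + 14 = 41, q_3 = 1*2 + 1 = 3.
  i=4: a_4=1, p_4 = 1*41 + 27 = 68, q_4 = 1*3 + 2 = 5.
  i=5: a_5=26, p_5 = 26*68 + 41 = 1809, q_5 = 26*5 + 3 = 133.
  i=6: a_6=1, p_6 = 1*1809 + 68 = 1877, q_6 = 1*133 + 5 = 138.
  i=7: a_7=1, p_7 = 1*1877 + 1809 = 3686, q_7 = 1*138 + 133 = 271.
  i=8: a_8=1, p_8 = 1*3686 + 1877 = 5563, q_8 = 1*271 + 138 = 409.
  i=9: a_9=1, p_9 = 1*5563 + 3686 = 9249, q_9 = 1*409 + 271 = 680.
Indeed p_4^2 - 185*q_4^2 = 4624 - 4625 = -1, not +1.
Check: 9249^2 - 185*680^2 = 85544001 - 85544000 = 1, so (x, y) = (9249, 680) solves the equation, and by the theorem it is the least positive solution.

(x, y) = (9249, 680)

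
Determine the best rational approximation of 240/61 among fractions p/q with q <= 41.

122/31

Expand x = 240/61 as a continued fraction with the Euclidean algorithm:
  240 = 3*61 + 57, so a_0 = 3.
  61 = 1*57 + 4, so a_1 = 1.
  57 = 14*4 + 1, so a_2 = 14.
  4 = 4*1 + 0, so a_3 = 4.
so x = [3; 1, 14, 4].
Convergents (p_i = a_i*p_{i-1} + p_{i-2}, q_i = a_i*q_{i-1} + q_{i-2} with p_{-2}=0, p_{-1}=1, q_{-2}=1, q_{-1}=0), until the denominator exceeds 41:
  i=0: a_0=3, p_0 = 3*1 + 0 = 3, q_0 = 3*0 + 1 = 1.
  i=1: a_1=1, p_1 = 1*3 + 1 = 4, q_1 = 1*1 + 0 = 1.
  i=2: a_2=14, p_2 = 14*4 + 3 = 59, q_2 = 14*1 + 1 = 15.
  i=3: a_3=4, p_3 = 4*59 + 4 = 240, q_3 = 4*15 + 1 = 61.
q_3 = 61 > 41, so the last convergent with denominator <= 41 is p_2/q_2 = 59/15.
The closest fraction with denominator <= 41 is either p_2/q_2 or the intermediate fraction (k*p_2 + p_1)/(k*q_2 + q_1) with the largest k >= 1 whose denominator stays <= 41; these approach x as k grows, and every other convergent or intermediate fraction in range is farther away.
Largest k: floor((41 - q_1)/q_2) = floor((41 - 1)/15) = 2.
That gives (2*59 + 4)/(2*15 + 1) = 122/31.
Compare the errors: |x - 59/15| = |240*15 - 59*61|/(61*15) = 1/915, and |x - 122/31| = |240*31 - 122*61|/(61*31) = 2/1891.
Cross-multiplying, 2*915 = 1830 < 1891 = 1*1891, so 2/1891 is smaller: the intermediate fraction 122/31 is closer to x than 59/15.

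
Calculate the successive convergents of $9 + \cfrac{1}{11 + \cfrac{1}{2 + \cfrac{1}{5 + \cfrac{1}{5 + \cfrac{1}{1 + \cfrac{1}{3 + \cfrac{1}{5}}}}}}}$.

Using the convergent recurrence p_i = a_i*p_{i-1} + p_{i-2}, q_i = a_i*q_{i-1} + q_{i-2} with p_{-2}=0, p_{-1}=1, q_{-2}=1, q_{-1}=0:
  i=0: a_0=9, p_0 = 9*1 + 0 = 9, q_0 = 9*0 + 1 = 1.
  i=1: a_1=11, p_1 = 11*9 + 1 = 100, q_1 = 11*1 + 0 = 11.
  i=2: a_2=2, p_2 = 2*100 + 9 = 209, q_2 = 2*11 + 1 = 23.
  i=3: a_3=5, p_3 = 5*209 + 100 = 1145, q_3 = 5*23 + 11 = 126.
  i=4: a_4=5, p_4 = 5*1145 + 209 = 5934, q_4 = 5*126 + 23 = 653.
  i=5: a_5=1, p_5 = 1*5934 + 1145 = 7079, q_5 = 1*653 + 126 = 779.
  i=6: a_6=3, p_6 = 3*7079 + 5934 = 27171, q_6 = 3*779 + 653 = 2990.
  i=7: a_7=5, p_7 = 5*27171 + 7079 = 142934, q_7 = 5*2990 + 779 = 15729.

9/1, 100/11, 209/23, 1145/126, 5934/653, 7079/779, 27171/2990, 142934/15729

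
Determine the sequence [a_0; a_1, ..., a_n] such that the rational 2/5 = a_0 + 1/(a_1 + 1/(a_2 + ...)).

Run the Euclidean algorithm on 2 and 5; the successive quotients are the partial quotients a_0, a_1, ... (each step inverts the fractional part left over by the previous one):
  2 = 0*5 + 2, so a_0 = 0.
  5 = 2*2 + 1, so a_1 = 2.
  2 = 2*1 + 0, so a_2 = 2.
The remainder reaches 0 after 3 divisions, so the expansion has 3 partial quotients, read off in order.

[0; 2, 2]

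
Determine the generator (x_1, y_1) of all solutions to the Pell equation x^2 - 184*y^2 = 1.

First expand sqrt(184) as a continued fraction. With x_i = (sqrt(184) + m_i)/d_i and (m_0, d_0) = (0, 1): a_0 = floor(sqrt(184)) = 13, since 13^2 = 169 <= 184 < 196 = 14^2.
Iterate m_{i+1} = d_i*a_i - m_i, d_{i+1} = (184 - m_{i+1}^2)/d_i, a_{i+1} = floor((a_0 + m_{i+1})/d_{i+1}):
  m_1 = 1*13 - 0 = 13, d_1 = (184 - 13^2)/1 = 15/1 = 15, a_1 = floor((13 + 13)/15) = 1.
  m_2 = 15*1 - 13 = 2, d_2 = (184 - 2^2)/15 = 180/15 = 12, a_2 = floor((13 + 2)/12) = 1.
  m_3 = 12*1 - 2 = 10, d_3 = (184 - 10^2)/12 = 84/12 = 7, a_3 = floor((13 + 10)/7) = 3.
  m_4 = 7*3 - 10 = 11, d_4 = (184 - 11^2)/7 = 63/7 = 9, a_4 = floor((13 + 11)/9) = 2.
  m_5 = 9*2 - 11 = 7, d_5 = (184 - 7^2)/9 = 135/9 = 15, a_5 = floor((13 + 7)/15) = 1.
  m_6 = 15*1 - 7 = 8, d_6 = (184 - 8^2)/15 = 120/15 = 8, a_6 = floor((13 + 8)/8) = 2.
  m_7 = 8*2 - 8 = 8, d_7 = (184 - 8^2)/8 = 120/8 = 15, a_7 = floor((13 + 8)/15) = 1.
  m_8 = 15*1 - 8 = 7, d_8 = (184 - 7^2)/15 = 135/15 = 9, a_8 = floor((13 + 7)/9) = 2.
  m_9 = 9*2 - 7 = 11, d_9 = (184 - 11^2)/9 = 63/9 = 7, a_9 = floor((13 + 11)/7) = 3.
  m_10 = 7*3 - 11 = 10, d_10 = (184 - 10^2)/7 = 84/7 = 12, a_10 = floor((13 + 10)/12) = 1.
  m_11 = 12*1 - 10 = 2, d_11 = (184 - 2^2)/12 = 180/12 = 15, a_11 = floor((13 + 2)/15) = 1.
  m_12 = 15*1 - 2 = 13, d_12 = (184 - 13^2)/15 = 15/15 = 1, a_12 = floor((13 + 13)/1) = 26.
  m_13 = 1*26 - 13 = 13, d_13 = (184 - 13^2)/1 = 15/1 = 15: (m_13, d_13) = (m_1, d_1) = (13, 15), so from here the quotients repeat a_1, ..., a_12; the period length is 12.
So sqrt(184) = [13; (1, 1, 3, 2, 1, 2, 1, 2, 3, 1, 1, 26)] with period length k = 12.
k is even, so the fundamental solution of x^2 - 184y^2 = 1 is (p_{k-1}, q_{k-1}) = (p_11, q_11); compute convergents through index 11.
Convergents (p_i = a_i*p_{i-1} + p_{i-2}, q_i = a_i*q_{i-1} + q_{i-2} with p_{-2}=0, p_{-1}=1, q_{-2}=1, q_{-1}=0):
  i=0: a_0=13, p_0 = 13*1 + 0 = 13, q_0 = 13*0 + 1 = 1.
  i=1: a_1=1, p_1 = 1*13 + 1 = 14, q_1 = 1*1 + 0 = 1.
  i=2: a_2=1, p_2 = 1*14 + 13 = 27, q_2 = 1*1 + 1 = 2.
  i=3: a_3=3, p_3 = 3*27 + 14 = 95, q_3 = 3*2 + 1 = 7.
  i=4: a_4=2, p_4 = 2*95 + 27 = 217, q_4 = 2*7 + 2 = 16.
  i=5: a_5=1, p_5 = 1*217 + 95 = 312, q_5 = 1*16 + 7 = 23.
  i=6: a_6=2, p_6 = 2*312 + 217 = 841, q_6 = 2*23 + 16 = 62.
  i=7: a_7=1, p_7 = 1*841 + 312 = 1153, q_7 = 1*62 + 23 = 85.
  i=8: a_8=2, p_8 = 2*1153 + 841 = 3147, q_8 = 2*85 + 62 = 232.
  i=9: a_9=3, p_9 = 3*3147 + 1153 = 10594, q_9 = 3*232 + 85 = 781.
  i=10: a_10=1, p_10 = 1*10594 + 3147 = 13741, q_10 = 1*781 + 232 = 1013.
  i=11: a_11=1, p_11 = 1*13741 + 10594 = 24335, q_11 = 1*1013 + 781 = 1794.
Check: 24335^2 - 184*1794^2 = 592192225 - 592192224 = 1, so (x, y) = (24335, 1794) solves the equation, and by the theorem it is the least positive solution.

(x, y) = (24335, 1794)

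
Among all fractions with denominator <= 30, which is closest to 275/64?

116/27

Expand x = 275/64 as a continued fraction with the Euclidean algorithm:
  275 = 4*64 + 19, so a_0 = 4.
  64 = 3*19 + 7, so a_1 = 3.
  19 = 2*7 + 5, so a_2 = 2.
  7 = 1*5 + 2, so a_3 = 1.
  5 = 2*2 + 1, so a_4 = 2.
  2 = 2*1 + 0, so a_5 = 2.
so x = [4; 3, 2, 1, 2, 2].
Convergents (p_i = a_i*p_{i-1} + p_{i-2}, q_i = a_i*q_{i-1} + q_{i-2} with p_{-2}=0, p_{-1}=1, q_{-2}=1, q_{-1}=0), until the denominator exceeds 30:
  i=0: a_0=4, p_0 = 4*1 + 0 = 4, q_0 = 4*0 + 1 = 1.
  i=1: a_1=3, p_1 = 3*4 + 1 = 13, q_1 = 3*1 + 0 = 3.
  i=2: a_2=2, p_2 = 2*13 + 4 = 30, q_2 = 2*3 + 1 = 7.
  i=3: a_3=1, p_3 = 1*30 + 13 = 43, q_3 = 1*7 + 3 = 10.
  i=4: a_4=2, p_4 = 2*43 + 30 = 116, q_4 = 2*10 + 7 = 27.
  i=5: a_5=2, p_5 = 2*116 + 43 = 275, q_5 = 2*27 + 10 = 64.
q_5 = 64 > 30, so the last convergent with denominator <= 30 is p_4/q_4 = 116/27.
The closest fraction with denominator <= 30 is either p_4/q_4 or the intermediate fraction (k*p_4 + p_3)/(k*q_4 + q_3) with the largest k >= 1 whose denominator stays <= 30; these approach x as k grows, and every other convergent or intermediate fraction in range is farther away.
Largest k: floor((30 - q_3)/q_4) = floor((30 - 10)/27) = 0.
Since k = 0, no intermediate fraction beyond p_4/q_4 has denominator <= 30, so the convergent 116/27 is the closest (its error is |275*27 - 116*64|/(64*27) = 1/1728).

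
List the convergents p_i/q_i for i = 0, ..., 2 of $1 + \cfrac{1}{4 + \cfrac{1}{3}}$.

1/1, 5/4, 16/13

Using the convergent recurrence p_i = a_i*p_{i-1} + p_{i-2}, q_i = a_i*q_{i-1} + q_{i-2} with p_{-2}=0, p_{-1}=1, q_{-2}=1, q_{-1}=0:
  i=0: a_0=1, p_0 = 1*1 + 0 = 1, q_0 = 1*0 + 1 = 1.
  i=1: a_1=4, p_1 = 4*1 + 1 = 5, q_1 = 4*1 + 0 = 4.
  i=2: a_2=3, p_2 = 3*5 + 1 = 16, q_2 = 3*4 + 1 = 13.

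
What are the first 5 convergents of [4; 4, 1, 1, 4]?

4/1, 17/4, 21/5, 38/9, 173/41

Using the convergent recurrence p_i = a_i*p_{i-1} + p_{i-2}, q_i = a_i*q_{i-1} + q_{i-2} with p_{-2}=0, p_{-1}=1, q_{-2}=1, q_{-1}=0:
  i=0: a_0=4, p_0 = 4*1 + 0 = 4, q_0 = 4*0 + 1 = 1.
  i=1: a_1=4, p_1 = 4*4 + 1 = 17, q_1 = 4*1 + 0 = 4.
  i=2: a_2=1, p_2 = 1*17 + 4 = 21, q_2 = 1*4 + 1 = 5.
  i=3: a_3=1, p_3 = 1*21 + 17 = 38, q_3 = 1*5 + 4 = 9.
  i=4: a_4=4, p_4 = 4*38 + 21 = 173, q_4 = 4*9 + 5 = 41.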